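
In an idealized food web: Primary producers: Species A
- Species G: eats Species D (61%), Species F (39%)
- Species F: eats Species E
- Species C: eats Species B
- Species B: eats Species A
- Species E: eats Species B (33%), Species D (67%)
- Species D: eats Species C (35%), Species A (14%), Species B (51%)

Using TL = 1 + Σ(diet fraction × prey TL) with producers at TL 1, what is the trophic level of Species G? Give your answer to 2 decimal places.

Species B: 1 + 1 = 2
Species C: 1 + 2 = 3
Species D: 1 + (0.35×3 + 0.14×1 + 0.51×2) = 3.21
Species E: 1 + (0.33×2 + 0.67×3.21) = 3.8107
Species F: 1 + 3.8107 = 4.8107
Species G: 1 + (0.61×3.21 + 0.39×4.8107) = 4.834273

4.83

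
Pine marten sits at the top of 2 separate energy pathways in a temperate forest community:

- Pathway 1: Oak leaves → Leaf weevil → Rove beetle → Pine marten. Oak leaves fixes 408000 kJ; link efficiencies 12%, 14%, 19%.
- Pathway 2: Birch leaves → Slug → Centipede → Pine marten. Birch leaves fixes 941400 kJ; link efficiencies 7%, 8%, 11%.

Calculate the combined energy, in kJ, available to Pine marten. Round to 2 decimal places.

1882.24 kJ

Pathway 1: 408000 × 0.12 × 0.14 × 0.19 = 1302.336 kJ
Pathway 2: 941400 × 0.07 × 0.08 × 0.11 = 579.9024 kJ
Total at Pine marten: 1302.336 + 579.9024 = 1882.2384 kJ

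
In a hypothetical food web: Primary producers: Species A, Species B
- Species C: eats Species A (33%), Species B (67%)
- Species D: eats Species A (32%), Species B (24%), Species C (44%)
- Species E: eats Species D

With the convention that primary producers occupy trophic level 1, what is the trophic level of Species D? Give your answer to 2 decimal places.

Species C: 1 + (0.33×1 + 0.67×1) = 2
Species D: 1 + (0.32×1 + 0.24×1 + 0.44×2) = 2.44
Species E: 1 + 2.44 = 3.44

2.44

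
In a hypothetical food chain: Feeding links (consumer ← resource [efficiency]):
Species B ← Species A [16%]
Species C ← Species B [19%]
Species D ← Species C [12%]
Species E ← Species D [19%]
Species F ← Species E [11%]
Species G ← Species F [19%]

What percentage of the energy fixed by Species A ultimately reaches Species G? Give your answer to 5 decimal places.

Product of link efficiencies: 0.16 × 0.19 × 0.12 × 0.19 × 0.11 × 0.19 = 0.000014486208
As a percentage: 0.000014486208 × 100 = 0.00145%

0.00145%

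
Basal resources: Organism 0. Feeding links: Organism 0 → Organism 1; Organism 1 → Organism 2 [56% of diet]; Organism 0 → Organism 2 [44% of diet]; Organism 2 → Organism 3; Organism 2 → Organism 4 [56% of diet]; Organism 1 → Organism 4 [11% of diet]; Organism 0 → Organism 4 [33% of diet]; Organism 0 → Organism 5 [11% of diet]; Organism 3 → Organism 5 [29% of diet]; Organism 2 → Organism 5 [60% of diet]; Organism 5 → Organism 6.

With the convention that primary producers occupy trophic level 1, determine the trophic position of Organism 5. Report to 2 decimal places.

Organism 1: 1 + 1 = 2
Organism 2: 1 + (0.56×2 + 0.44×1) = 2.56
Organism 3: 1 + 2.56 = 3.56
Organism 4: 1 + (0.56×2.56 + 0.11×2 + 0.33×1) = 2.9836
Organism 5: 1 + (0.11×1 + 0.29×3.56 + 0.6×2.56) = 3.6784
Organism 6: 1 + 3.6784 = 4.6784

3.68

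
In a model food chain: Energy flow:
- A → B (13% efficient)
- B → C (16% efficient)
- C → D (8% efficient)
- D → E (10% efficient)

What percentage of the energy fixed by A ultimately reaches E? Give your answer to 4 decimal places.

0.0166%

Product of link efficiencies: 0.13 × 0.16 × 0.08 × 0.1 = 0.0001664
As a percentage: 0.0001664 × 100 = 0.0166%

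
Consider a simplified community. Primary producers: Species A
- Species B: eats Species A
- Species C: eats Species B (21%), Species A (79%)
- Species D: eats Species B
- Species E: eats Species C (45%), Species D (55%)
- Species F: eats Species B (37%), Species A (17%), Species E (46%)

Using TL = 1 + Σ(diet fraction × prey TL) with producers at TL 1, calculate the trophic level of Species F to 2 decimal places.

Species B: 1 + 1 = 2
Species C: 1 + (0.21×2 + 0.79×1) = 2.21
Species D: 1 + 2 = 3
Species E: 1 + (0.45×2.21 + 0.55×3) = 3.6445
Species F: 1 + (0.37×2 + 0.17×1 + 0.46×3.6445) = 3.58647

3.59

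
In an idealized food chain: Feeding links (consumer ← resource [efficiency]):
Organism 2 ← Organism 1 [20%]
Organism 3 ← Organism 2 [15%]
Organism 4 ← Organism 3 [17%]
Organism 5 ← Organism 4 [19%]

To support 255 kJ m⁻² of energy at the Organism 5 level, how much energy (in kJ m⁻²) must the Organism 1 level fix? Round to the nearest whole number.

Cumulative transfer efficiency: 0.2 × 0.15 × 0.17 × 0.19 = 0.000969
Organism 1 energy = 255 / 0.000969 = 263158 kJ m⁻²

263158 kJ m⁻²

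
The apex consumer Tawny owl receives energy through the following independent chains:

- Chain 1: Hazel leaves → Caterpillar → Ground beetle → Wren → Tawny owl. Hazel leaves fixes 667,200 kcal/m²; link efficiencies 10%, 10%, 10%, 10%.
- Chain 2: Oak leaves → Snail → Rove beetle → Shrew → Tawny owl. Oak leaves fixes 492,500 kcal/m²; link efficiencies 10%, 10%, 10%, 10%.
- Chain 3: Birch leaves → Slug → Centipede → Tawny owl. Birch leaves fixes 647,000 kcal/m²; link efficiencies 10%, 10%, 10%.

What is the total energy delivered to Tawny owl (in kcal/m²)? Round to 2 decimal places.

762.97 kcal/m²

Chain 1: 667200 × 0.1 × 0.1 × 0.1 × 0.1 = 66.72 kcal/m²
Chain 2: 492500 × 0.1 × 0.1 × 0.1 × 0.1 = 49.25 kcal/m²
Chain 3: 647000 × 0.1 × 0.1 × 0.1 = 647 kcal/m²
Total at Tawny owl: 66.72 + 49.25 + 647 = 762.97 kcal/m²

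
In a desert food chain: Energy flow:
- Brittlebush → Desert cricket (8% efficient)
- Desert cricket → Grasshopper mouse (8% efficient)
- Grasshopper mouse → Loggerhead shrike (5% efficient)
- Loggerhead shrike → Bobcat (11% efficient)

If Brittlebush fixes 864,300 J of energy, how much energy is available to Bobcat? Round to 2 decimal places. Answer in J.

Desert cricket: 864300 × 0.08 = 69144 J
Grasshopper mouse: 69144 × 0.08 = 5531.52 J
Loggerhead shrike: 5531.52 × 0.05 = 276.576 J
Bobcat: 276.576 × 0.11 = 30.42336 J

30.42 J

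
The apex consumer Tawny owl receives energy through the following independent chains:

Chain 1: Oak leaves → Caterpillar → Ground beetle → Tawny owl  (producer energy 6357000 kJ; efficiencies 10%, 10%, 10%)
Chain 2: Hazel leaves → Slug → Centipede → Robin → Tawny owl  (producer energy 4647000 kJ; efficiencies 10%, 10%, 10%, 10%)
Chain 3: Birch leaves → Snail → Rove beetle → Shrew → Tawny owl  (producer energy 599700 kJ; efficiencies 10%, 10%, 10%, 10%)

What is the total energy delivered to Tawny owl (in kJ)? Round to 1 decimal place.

Chain 1: 6357000 × 0.1 × 0.1 × 0.1 = 6357 kJ
Chain 2: 4647000 × 0.1 × 0.1 × 0.1 × 0.1 = 464.7 kJ
Chain 3: 599700 × 0.1 × 0.1 × 0.1 × 0.1 = 59.97 kJ
Total at Tawny owl: 6357 + 464.7 + 59.97 = 6881.67 kJ

6881.7 kJ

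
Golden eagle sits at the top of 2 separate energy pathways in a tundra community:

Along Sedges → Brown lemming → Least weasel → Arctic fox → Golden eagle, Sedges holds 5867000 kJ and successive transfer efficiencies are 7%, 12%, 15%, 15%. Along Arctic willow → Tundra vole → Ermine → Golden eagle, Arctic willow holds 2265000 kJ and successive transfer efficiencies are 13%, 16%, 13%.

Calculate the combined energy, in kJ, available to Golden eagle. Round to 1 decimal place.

Via Sedges: 5867000 × 0.07 × 0.12 × 0.15 × 0.15 = 1108.863 kJ
Via Arctic willow: 2265000 × 0.13 × 0.16 × 0.13 = 6124.56 kJ
Total at Golden eagle: 1108.863 + 6124.56 = 7233.423 kJ

7233.4 kJ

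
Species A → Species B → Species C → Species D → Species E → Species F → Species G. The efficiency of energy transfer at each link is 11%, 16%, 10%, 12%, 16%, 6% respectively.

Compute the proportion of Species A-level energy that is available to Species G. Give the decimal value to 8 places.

0.00000203

Product of link efficiencies: 0.11 × 0.16 × 0.1 × 0.12 × 0.16 × 0.06 = 0.00000202752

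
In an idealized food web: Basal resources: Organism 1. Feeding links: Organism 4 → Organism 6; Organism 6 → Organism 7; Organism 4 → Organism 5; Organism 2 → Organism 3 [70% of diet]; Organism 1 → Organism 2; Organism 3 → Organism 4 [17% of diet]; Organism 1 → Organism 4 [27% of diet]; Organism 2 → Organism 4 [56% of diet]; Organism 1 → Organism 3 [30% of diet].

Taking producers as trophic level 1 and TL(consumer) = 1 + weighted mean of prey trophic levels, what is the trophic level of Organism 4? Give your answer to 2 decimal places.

2.85

Organism 2: 1 + 1 = 2
Organism 3: 1 + (0.7×2 + 0.3×1) = 2.7
Organism 4: 1 + (0.56×2 + 0.27×1 + 0.17×2.7) = 2.849
Organism 5: 1 + 2.849 = 3.849
Organism 6: 1 + 2.849 = 3.849
Organism 7: 1 + 3.849 = 4.849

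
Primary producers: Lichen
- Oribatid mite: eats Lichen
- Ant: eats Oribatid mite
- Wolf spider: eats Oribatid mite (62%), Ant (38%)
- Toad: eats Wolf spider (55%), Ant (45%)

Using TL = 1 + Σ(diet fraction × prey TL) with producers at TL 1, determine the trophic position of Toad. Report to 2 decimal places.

Oribatid mite: 1 + 1 = 2
Ant: 1 + 2 = 3
Wolf spider: 1 + (0.62×2 + 0.38×3) = 3.38
Toad: 1 + (0.55×3.38 + 0.45×3) = 4.209

4.21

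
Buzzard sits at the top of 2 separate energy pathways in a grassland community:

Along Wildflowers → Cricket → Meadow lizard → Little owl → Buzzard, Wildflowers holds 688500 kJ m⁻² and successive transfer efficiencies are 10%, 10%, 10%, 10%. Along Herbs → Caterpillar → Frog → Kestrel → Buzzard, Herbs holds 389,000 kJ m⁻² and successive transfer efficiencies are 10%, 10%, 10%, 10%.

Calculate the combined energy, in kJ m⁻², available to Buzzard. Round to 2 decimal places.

107.75 kJ m⁻²

Via Wildflowers: 688500 × 0.1 × 0.1 × 0.1 × 0.1 = 68.85 kJ m⁻²
Via Herbs: 389000 × 0.1 × 0.1 × 0.1 × 0.1 = 38.9 kJ m⁻²
Total at Buzzard: 68.85 + 38.9 = 107.75 kJ m⁻²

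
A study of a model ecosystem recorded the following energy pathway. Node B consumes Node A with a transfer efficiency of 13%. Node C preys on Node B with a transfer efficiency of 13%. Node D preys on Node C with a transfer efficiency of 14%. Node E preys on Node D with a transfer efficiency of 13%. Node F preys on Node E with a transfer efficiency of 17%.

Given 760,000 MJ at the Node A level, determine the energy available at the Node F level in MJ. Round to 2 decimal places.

39.74 MJ

Node B: 760000 × 0.13 = 98800 MJ
Node C: 98800 × 0.13 = 12844 MJ
Node D: 12844 × 0.14 = 1798.16 MJ
Node E: 1798.16 × 0.13 = 233.7608 MJ
Node F: 233.7608 × 0.17 = 39.739336 MJ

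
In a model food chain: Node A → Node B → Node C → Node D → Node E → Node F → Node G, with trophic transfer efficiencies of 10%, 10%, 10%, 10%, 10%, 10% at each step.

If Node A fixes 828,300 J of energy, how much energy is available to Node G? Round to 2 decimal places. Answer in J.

Node B: 828300 × 0.1 = 82830 J
Node C: 82830 × 0.1 = 8283 J
Node D: 8283 × 0.1 = 828.3 J
Node E: 828.3 × 0.1 = 82.83 J
Node F: 82.83 × 0.1 = 8.283 J
Node G: 8.283 × 0.1 = 0.8283 J

0.83 J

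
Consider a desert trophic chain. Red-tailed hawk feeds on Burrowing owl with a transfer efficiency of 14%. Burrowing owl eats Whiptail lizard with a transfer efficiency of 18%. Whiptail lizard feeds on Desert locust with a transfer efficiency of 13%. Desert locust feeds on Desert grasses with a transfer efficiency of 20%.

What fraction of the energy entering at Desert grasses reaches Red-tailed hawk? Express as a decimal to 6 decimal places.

Product of link efficiencies: 0.2 × 0.13 × 0.18 × 0.14 = 0.0006552

0.000655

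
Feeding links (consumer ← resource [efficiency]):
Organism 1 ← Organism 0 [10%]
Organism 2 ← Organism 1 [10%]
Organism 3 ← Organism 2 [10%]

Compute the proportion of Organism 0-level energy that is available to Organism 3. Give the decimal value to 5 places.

Product of link efficiencies: 0.1 × 0.1 × 0.1 = 0.001

0.00100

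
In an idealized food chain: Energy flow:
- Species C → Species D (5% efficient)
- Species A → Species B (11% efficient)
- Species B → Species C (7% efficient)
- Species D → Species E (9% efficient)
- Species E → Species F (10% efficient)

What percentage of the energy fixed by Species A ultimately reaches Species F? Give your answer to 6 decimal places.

0.000347%

Product of link efficiencies: 0.11 × 0.07 × 0.05 × 0.09 × 0.1 = 0.000003465
As a percentage: 0.000003465 × 100 = 0.000347%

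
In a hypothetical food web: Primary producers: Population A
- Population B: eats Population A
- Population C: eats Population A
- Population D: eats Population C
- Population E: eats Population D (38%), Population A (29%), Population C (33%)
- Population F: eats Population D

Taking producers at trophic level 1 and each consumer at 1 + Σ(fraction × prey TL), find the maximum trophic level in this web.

4

Population B: 1 + 1 = 2
Population C: 1 + 1 = 2
Population D: 1 + 2 = 3
Population E: 1 + (0.38×3 + 0.29×1 + 0.33×2) = 3.09
Population F: 1 + 3 = 4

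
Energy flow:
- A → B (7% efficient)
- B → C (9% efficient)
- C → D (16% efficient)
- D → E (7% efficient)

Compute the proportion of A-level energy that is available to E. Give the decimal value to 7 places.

0.0000706

Product of link efficiencies: 0.07 × 0.09 × 0.16 × 0.07 = 0.00007056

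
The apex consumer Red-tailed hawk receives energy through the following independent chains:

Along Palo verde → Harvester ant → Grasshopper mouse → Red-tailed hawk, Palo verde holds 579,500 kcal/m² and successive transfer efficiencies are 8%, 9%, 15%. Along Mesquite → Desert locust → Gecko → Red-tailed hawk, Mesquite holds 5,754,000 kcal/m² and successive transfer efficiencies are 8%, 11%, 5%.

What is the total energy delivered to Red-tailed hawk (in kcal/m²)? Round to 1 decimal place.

3157.6 kcal/m²

Via Palo verde: 579500 × 0.08 × 0.09 × 0.15 = 625.86 kcal/m²
Via Mesquite: 5754000 × 0.08 × 0.11 × 0.05 = 2531.76 kcal/m²
Total at Red-tailed hawk: 625.86 + 2531.76 = 3157.62 kcal/m²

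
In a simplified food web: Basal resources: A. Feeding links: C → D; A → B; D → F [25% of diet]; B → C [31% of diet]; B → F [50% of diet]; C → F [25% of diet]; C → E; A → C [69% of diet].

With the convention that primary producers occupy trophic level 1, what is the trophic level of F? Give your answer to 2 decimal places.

B: 1 + 1 = 2
C: 1 + (0.69×1 + 0.31×2) = 2.31
D: 1 + 2.31 = 3.31
E: 1 + 2.31 = 3.31
F: 1 + (0.25×2.31 + 0.5×2 + 0.25×3.31) = 3.405

3.41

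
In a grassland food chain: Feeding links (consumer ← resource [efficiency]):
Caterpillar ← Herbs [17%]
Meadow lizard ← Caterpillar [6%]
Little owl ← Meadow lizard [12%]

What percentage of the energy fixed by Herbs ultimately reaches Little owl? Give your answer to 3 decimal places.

0.122%

Product of link efficiencies: 0.17 × 0.06 × 0.12 = 0.001224
As a percentage: 0.001224 × 100 = 0.122%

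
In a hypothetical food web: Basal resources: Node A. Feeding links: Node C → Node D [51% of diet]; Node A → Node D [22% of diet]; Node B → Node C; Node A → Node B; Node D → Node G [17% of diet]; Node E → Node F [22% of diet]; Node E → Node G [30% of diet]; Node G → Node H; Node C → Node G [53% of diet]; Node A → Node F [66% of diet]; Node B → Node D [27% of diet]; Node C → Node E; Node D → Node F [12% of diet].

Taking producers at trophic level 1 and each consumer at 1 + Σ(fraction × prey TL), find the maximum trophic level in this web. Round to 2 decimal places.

Node B: 1 + 1 = 2
Node C: 1 + 2 = 3
Node D: 1 + (0.27×2 + 0.22×1 + 0.51×3) = 3.29
Node E: 1 + 3 = 4
Node F: 1 + (0.22×4 + 0.66×1 + 0.12×3.29) = 2.9348
Node G: 1 + (0.17×3.29 + 0.53×3 + 0.3×4) = 4.3493
Node H: 1 + 4.3493 = 5.3493

5.35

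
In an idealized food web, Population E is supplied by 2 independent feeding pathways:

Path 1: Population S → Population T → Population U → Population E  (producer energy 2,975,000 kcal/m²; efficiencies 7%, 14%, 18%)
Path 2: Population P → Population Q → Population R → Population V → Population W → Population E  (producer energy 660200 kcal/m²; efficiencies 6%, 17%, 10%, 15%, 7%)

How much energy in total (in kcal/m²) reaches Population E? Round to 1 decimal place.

Path 1: 2975000 × 0.07 × 0.14 × 0.18 = 5247.9 kcal/m²
Path 2: 660200 × 0.06 × 0.17 × 0.1 × 0.15 × 0.07 = 7.070742 kcal/m²
Total at Population E: 5247.9 + 7.070742 = 5254.970742 kcal/m²

5255.0 kcal/m²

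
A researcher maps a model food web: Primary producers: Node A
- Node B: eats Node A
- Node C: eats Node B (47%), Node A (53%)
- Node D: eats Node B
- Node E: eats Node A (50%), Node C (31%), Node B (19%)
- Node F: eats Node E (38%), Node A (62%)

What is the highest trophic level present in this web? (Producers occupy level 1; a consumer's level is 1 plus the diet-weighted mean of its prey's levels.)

Node B: 1 + 1 = 2
Node C: 1 + (0.47×2 + 0.53×1) = 2.47
Node D: 1 + 2 = 3
Node E: 1 + (0.5×1 + 0.31×2.47 + 0.19×2) = 2.6457
Node F: 1 + (0.38×2.6457 + 0.62×1) = 2.625366

3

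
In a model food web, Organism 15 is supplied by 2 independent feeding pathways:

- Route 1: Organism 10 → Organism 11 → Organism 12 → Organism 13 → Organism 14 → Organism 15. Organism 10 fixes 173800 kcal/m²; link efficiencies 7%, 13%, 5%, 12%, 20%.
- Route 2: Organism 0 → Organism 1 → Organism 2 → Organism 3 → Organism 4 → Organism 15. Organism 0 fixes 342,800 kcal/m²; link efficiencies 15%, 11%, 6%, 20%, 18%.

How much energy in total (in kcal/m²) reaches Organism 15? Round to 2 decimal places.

14.12 kcal/m²

Route 1: 173800 × 0.07 × 0.13 × 0.05 × 0.12 × 0.2 = 1.897896 kcal/m²
Route 2: 342800 × 0.15 × 0.11 × 0.06 × 0.2 × 0.18 = 12.217392 kcal/m²
Total at Organism 15: 1.897896 + 12.217392 = 14.115288 kcal/m²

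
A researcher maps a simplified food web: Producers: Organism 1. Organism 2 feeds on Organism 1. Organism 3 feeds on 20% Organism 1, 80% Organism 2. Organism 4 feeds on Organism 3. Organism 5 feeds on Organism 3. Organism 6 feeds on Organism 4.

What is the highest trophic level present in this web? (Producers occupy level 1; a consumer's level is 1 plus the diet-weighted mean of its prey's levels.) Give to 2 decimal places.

4.80

Organism 2: 1 + 1 = 2
Organism 3: 1 + (0.2×1 + 0.8×2) = 2.8
Organism 4: 1 + 2.8 = 3.8
Organism 5: 1 + 2.8 = 3.8
Organism 6: 1 + 3.8 = 4.8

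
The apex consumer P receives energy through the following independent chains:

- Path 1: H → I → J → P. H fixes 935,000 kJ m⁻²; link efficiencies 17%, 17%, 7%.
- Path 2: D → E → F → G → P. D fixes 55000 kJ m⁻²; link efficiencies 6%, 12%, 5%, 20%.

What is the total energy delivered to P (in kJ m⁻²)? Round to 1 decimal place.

Path 1: 935000 × 0.17 × 0.17 × 0.07 = 1891.505 kJ m⁻²
Path 2: 55000 × 0.06 × 0.12 × 0.05 × 0.2 = 3.96 kJ m⁻²
Total at P: 1891.505 + 3.96 = 1895.465 kJ m⁻²

1895.5 kJ m⁻²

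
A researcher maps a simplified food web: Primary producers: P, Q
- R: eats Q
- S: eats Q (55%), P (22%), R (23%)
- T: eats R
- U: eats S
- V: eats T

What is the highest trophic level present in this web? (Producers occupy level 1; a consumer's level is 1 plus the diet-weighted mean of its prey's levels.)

R: 1 + 1 = 2
S: 1 + (0.55×1 + 0.22×1 + 0.23×2) = 2.23
T: 1 + 2 = 3
U: 1 + 2.23 = 3.23
V: 1 + 3 = 4

4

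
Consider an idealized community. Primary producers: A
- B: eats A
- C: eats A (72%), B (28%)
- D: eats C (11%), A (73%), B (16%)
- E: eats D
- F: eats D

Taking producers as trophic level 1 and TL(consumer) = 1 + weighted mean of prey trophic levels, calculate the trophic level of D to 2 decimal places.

B: 1 + 1 = 2
C: 1 + (0.72×1 + 0.28×2) = 2.28
D: 1 + (0.11×2.28 + 0.73×1 + 0.16×2) = 2.3008
E: 1 + 2.3008 = 3.3008
F: 1 + 2.3008 = 3.3008

2.30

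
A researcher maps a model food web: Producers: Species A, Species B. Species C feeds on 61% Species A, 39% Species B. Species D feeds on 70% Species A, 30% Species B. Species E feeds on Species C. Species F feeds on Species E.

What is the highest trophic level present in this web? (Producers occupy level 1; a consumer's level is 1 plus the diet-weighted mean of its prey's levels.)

4

Species C: 1 + (0.61×1 + 0.39×1) = 2
Species D: 1 + (0.7×1 + 0.3×1) = 2
Species E: 1 + 2 = 3
Species F: 1 + 3 = 4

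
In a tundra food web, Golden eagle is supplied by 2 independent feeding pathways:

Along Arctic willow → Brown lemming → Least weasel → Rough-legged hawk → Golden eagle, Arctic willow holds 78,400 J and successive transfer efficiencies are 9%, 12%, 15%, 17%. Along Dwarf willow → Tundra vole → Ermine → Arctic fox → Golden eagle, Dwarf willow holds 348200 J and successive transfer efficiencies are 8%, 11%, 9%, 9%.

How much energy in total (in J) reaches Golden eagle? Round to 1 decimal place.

Via Arctic willow: 78400 × 0.09 × 0.12 × 0.15 × 0.17 = 21.59136 J
Via Dwarf willow: 348200 × 0.08 × 0.11 × 0.09 × 0.09 = 24.819696 J
Total at Golden eagle: 21.59136 + 24.819696 = 46.411056 J

46.4 J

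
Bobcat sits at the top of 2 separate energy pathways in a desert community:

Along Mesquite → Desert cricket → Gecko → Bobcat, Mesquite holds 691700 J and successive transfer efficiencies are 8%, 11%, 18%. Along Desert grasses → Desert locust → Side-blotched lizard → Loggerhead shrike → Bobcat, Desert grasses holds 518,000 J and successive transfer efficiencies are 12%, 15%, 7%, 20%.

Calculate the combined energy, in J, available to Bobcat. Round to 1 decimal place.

Via Mesquite: 691700 × 0.08 × 0.11 × 0.18 = 1095.6528 J
Via Desert grasses: 518000 × 0.12 × 0.15 × 0.07 × 0.2 = 130.536 J
Total at Bobcat: 1095.6528 + 130.536 = 1226.1888 J

1226.2 J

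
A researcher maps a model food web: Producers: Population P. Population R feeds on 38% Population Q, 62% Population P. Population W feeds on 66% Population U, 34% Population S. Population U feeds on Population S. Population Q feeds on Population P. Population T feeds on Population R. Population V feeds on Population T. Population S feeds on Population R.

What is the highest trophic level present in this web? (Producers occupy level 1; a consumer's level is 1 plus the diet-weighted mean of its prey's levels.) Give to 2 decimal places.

5.04

Population Q: 1 + 1 = 2
Population R: 1 + (0.38×2 + 0.62×1) = 2.38
Population S: 1 + 2.38 = 3.38
Population T: 1 + 2.38 = 3.38
Population U: 1 + 3.38 = 4.38
Population V: 1 + 3.38 = 4.38
Population W: 1 + (0.66×4.38 + 0.34×3.38) = 5.04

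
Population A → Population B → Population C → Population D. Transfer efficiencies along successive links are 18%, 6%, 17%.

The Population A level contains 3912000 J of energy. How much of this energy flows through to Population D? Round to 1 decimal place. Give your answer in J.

7182.4 J

Population B: 3912000 × 0.18 = 704160 J
Population C: 704160 × 0.06 = 42249.6 J
Population D: 42249.6 × 0.17 = 7182.432 J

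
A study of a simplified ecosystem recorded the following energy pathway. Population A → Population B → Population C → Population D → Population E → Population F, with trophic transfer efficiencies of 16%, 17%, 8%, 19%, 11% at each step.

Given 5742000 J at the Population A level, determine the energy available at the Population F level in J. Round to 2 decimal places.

261.14 J

Population B: 5742000 × 0.16 = 918720 J
Population C: 918720 × 0.17 = 156182.4 J
Population D: 156182.4 × 0.08 = 12494.592 J
Population E: 12494.592 × 0.19 = 2373.97248 J
Population F: 2373.97248 × 0.11 = 261.1369728 J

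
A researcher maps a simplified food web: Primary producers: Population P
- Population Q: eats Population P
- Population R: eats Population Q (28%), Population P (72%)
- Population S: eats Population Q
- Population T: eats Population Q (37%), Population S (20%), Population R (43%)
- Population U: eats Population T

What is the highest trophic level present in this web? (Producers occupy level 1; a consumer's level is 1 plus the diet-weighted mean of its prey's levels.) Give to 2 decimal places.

Population Q: 1 + 1 = 2
Population R: 1 + (0.28×2 + 0.72×1) = 2.28
Population S: 1 + 2 = 3
Population T: 1 + (0.37×2 + 0.2×3 + 0.43×2.28) = 3.3204
Population U: 1 + 3.3204 = 4.3204

4.32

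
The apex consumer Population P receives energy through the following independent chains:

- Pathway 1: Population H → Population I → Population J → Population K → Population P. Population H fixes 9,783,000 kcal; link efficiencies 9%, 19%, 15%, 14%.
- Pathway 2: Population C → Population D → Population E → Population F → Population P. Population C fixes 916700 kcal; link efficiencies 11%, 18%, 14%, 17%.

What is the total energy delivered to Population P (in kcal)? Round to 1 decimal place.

3945.1 kcal

Pathway 1: 9783000 × 0.09 × 0.19 × 0.15 × 0.14 = 3513.0753 kcal
Pathway 2: 916700 × 0.11 × 0.18 × 0.14 × 0.17 = 431.985708 kcal
Total at Population P: 3513.0753 + 431.985708 = 3945.061008 kcal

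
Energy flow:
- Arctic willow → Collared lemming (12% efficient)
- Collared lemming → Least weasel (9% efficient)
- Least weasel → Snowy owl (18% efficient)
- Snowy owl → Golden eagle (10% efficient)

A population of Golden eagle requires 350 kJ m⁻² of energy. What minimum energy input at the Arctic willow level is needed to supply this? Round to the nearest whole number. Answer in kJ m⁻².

1800412 kJ m⁻²

Cumulative transfer efficiency: 0.12 × 0.09 × 0.18 × 0.1 = 0.0001944
Arctic willow energy = 350 / 0.0001944 = 1800412 kJ m⁻²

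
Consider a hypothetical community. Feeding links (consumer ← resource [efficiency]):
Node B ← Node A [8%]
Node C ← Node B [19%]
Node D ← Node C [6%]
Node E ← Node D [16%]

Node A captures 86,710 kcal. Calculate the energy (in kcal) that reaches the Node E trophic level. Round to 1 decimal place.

12.7 kcal

Node B: 86710 × 0.08 = 6936.8 kcal
Node C: 6936.8 × 0.19 = 1317.992 kcal
Node D: 1317.992 × 0.06 = 79.07952 kcal
Node E: 79.07952 × 0.16 = 12.6527232 kcal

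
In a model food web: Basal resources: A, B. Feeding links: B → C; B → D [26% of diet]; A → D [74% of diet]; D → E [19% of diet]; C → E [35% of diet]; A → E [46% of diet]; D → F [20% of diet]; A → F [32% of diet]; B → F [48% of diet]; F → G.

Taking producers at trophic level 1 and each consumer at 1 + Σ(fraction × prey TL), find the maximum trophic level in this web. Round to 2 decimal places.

C: 1 + 1 = 2
D: 1 + (0.26×1 + 0.74×1) = 2
E: 1 + (0.19×2 + 0.35×2 + 0.46×1) = 2.54
F: 1 + (0.2×2 + 0.32×1 + 0.48×1) = 2.2
G: 1 + 2.2 = 3.2

3.20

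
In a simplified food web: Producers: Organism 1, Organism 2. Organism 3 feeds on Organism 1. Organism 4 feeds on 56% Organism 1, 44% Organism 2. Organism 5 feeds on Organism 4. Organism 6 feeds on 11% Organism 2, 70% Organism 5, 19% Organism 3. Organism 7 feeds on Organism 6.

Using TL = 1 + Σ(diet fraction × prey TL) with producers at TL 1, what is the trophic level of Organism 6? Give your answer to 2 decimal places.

3.59

Organism 3: 1 + 1 = 2
Organism 4: 1 + (0.56×1 + 0.44×1) = 2
Organism 5: 1 + 2 = 3
Organism 6: 1 + (0.11×1 + 0.7×3 + 0.19×2) = 3.59
Organism 7: 1 + 3.59 = 4.59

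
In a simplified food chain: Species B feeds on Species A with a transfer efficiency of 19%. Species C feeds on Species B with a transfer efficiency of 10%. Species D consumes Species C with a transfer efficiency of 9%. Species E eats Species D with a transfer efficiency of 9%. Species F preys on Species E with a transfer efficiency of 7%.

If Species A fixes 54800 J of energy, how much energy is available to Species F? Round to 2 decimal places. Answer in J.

0.59 J

Species B: 54800 × 0.19 = 10412 J
Species C: 10412 × 0.1 = 1041.2 J
Species D: 1041.2 × 0.09 = 93.708 J
Species E: 93.708 × 0.09 = 8.43372 J
Species F: 8.43372 × 0.07 = 0.5903604 J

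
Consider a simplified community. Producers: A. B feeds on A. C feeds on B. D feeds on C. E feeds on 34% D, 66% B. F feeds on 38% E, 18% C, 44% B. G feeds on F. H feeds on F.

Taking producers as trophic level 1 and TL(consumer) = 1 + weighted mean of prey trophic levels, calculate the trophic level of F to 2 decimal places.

B: 1 + 1 = 2
C: 1 + 2 = 3
D: 1 + 3 = 4
E: 1 + (0.34×4 + 0.66×2) = 3.68
F: 1 + (0.38×3.68 + 0.18×3 + 0.44×2) = 3.8184
G: 1 + 3.8184 = 4.8184
H: 1 + 3.8184 = 4.8184

3.82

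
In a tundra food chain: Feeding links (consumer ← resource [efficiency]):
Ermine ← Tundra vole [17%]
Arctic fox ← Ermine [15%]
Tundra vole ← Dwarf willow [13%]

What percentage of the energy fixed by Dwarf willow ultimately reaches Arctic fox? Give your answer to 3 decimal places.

Product of link efficiencies: 0.13 × 0.17 × 0.15 = 0.003315
As a percentage: 0.003315 × 100 = 0.332%

0.332%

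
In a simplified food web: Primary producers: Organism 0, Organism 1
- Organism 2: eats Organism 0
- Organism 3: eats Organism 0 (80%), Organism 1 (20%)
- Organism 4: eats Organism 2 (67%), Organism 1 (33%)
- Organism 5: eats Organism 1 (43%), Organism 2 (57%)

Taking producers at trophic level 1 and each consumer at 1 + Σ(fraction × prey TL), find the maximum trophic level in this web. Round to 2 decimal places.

2.67

Organism 2: 1 + 1 = 2
Organism 3: 1 + (0.8×1 + 0.2×1) = 2
Organism 4: 1 + (0.67×2 + 0.33×1) = 2.67
Organism 5: 1 + (0.43×1 + 0.57×2) = 2.57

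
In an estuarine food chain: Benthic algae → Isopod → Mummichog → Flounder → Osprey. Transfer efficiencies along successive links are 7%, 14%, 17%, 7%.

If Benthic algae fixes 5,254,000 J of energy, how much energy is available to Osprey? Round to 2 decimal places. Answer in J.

612.72 J

Isopod: 5254000 × 0.07 = 367780 J
Mummichog: 367780 × 0.14 = 51489.2 J
Flounder: 51489.2 × 0.17 = 8753.164 J
Osprey: 8753.164 × 0.07 = 612.72148 J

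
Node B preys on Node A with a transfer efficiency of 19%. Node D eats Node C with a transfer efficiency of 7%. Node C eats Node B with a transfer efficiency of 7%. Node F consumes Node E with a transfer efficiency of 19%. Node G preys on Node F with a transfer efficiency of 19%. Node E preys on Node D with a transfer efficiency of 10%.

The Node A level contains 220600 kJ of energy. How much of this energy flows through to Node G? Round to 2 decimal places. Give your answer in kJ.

Node B: 220600 × 0.19 = 41914 kJ
Node C: 41914 × 0.07 = 2933.98 kJ
Node D: 2933.98 × 0.07 = 205.3786 kJ
Node E: 205.3786 × 0.1 = 20.53786 kJ
Node F: 20.53786 × 0.19 = 3.9021934 kJ
Node G: 3.9021934 × 0.19 = 0.741416746 kJ

0.74 kJ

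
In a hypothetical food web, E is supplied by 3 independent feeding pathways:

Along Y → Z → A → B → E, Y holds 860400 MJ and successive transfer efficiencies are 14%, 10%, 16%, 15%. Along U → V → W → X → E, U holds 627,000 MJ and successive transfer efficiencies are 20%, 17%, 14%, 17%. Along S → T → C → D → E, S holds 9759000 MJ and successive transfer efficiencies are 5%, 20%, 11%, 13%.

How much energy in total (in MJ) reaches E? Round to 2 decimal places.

2192.00 MJ

Via Y: 860400 × 0.14 × 0.1 × 0.16 × 0.15 = 289.0944 MJ
Via U: 627000 × 0.2 × 0.17 × 0.14 × 0.17 = 507.3684 MJ
Via S: 9759000 × 0.05 × 0.2 × 0.11 × 0.13 = 1395.537 MJ
Total at E: 289.0944 + 507.3684 + 1395.537 = 2191.9998 MJ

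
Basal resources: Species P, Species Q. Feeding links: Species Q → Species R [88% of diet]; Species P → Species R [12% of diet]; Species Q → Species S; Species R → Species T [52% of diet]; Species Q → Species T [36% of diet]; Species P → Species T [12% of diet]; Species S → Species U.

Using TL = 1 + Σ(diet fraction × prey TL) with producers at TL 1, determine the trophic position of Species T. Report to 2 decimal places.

2.52

Species R: 1 + (0.88×1 + 0.12×1) = 2
Species S: 1 + 1 = 2
Species T: 1 + (0.52×2 + 0.36×1 + 0.12×1) = 2.52
Species U: 1 + 2 = 3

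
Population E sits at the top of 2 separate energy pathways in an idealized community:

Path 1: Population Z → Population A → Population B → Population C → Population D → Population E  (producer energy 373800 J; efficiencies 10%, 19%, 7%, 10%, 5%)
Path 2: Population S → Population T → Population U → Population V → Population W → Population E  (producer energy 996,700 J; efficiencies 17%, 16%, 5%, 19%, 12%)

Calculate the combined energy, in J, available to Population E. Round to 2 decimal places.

33.39 J

Path 1: 373800 × 0.1 × 0.19 × 0.07 × 0.1 × 0.05 = 2.48577 J
Path 2: 996700 × 0.17 × 0.16 × 0.05 × 0.19 × 0.12 = 30.9056736 J
Total at Population E: 2.48577 + 30.9056736 = 33.3914436 J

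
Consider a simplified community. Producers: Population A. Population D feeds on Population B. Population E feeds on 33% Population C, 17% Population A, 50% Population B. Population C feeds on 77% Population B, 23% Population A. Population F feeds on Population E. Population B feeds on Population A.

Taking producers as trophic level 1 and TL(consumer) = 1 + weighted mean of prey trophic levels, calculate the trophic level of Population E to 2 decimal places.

3.08

Population B: 1 + 1 = 2
Population C: 1 + (0.77×2 + 0.23×1) = 2.77
Population D: 1 + 2 = 3
Population E: 1 + (0.33×2.77 + 0.17×1 + 0.5×2) = 3.0841
Population F: 1 + 3.0841 = 4.0841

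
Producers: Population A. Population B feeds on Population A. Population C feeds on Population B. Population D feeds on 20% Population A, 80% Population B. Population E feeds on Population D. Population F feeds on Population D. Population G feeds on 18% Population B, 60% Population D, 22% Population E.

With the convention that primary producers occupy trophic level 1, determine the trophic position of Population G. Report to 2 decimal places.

Population B: 1 + 1 = 2
Population C: 1 + 2 = 3
Population D: 1 + (0.2×1 + 0.8×2) = 2.8
Population E: 1 + 2.8 = 3.8
Population F: 1 + 2.8 = 3.8
Population G: 1 + (0.18×2 + 0.6×2.8 + 0.22×3.8) = 3.876

3.88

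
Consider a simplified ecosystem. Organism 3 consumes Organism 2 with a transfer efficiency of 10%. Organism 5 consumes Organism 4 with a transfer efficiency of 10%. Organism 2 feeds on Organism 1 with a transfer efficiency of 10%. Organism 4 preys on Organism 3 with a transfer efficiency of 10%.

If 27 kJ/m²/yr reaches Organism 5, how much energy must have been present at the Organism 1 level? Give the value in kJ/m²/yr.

Cumulative transfer efficiency: 0.1 × 0.1 × 0.1 × 0.1 = 0.0001
Organism 1 energy = 27 / 0.0001 = 270000 kJ/m²/yr

270000 kJ/m²/yr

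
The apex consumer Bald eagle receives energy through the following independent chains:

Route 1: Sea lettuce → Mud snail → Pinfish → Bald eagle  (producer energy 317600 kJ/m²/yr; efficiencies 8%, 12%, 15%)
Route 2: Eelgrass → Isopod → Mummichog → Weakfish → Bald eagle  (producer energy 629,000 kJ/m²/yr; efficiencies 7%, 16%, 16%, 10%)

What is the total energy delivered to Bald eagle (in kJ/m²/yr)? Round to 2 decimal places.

570.06 kJ/m²/yr

Route 1: 317600 × 0.08 × 0.12 × 0.15 = 457.344 kJ/m²/yr
Route 2: 629000 × 0.07 × 0.16 × 0.16 × 0.1 = 112.7168 kJ/m²/yr
Total at Bald eagle: 457.344 + 112.7168 = 570.0608 kJ/m²/yr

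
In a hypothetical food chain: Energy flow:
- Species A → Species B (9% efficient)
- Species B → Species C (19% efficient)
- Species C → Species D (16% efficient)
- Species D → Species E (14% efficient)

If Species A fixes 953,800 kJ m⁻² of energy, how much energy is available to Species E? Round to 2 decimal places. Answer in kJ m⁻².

365.34 kJ m⁻²

Species B: 953800 × 0.09 = 85842 kJ m⁻²
Species C: 85842 × 0.19 = 16309.98 kJ m⁻²
Species D: 16309.98 × 0.16 = 2609.5968 kJ m⁻²
Species E: 2609.5968 × 0.14 = 365.343552 kJ m⁻²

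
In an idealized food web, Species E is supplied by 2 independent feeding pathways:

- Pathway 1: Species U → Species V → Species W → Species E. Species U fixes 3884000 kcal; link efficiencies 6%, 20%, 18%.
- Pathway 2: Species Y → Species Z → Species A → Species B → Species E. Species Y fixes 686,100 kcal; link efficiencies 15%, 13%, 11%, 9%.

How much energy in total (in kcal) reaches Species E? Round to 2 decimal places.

Pathway 1: 3884000 × 0.06 × 0.2 × 0.18 = 8389.44 kcal
Pathway 2: 686100 × 0.15 × 0.13 × 0.11 × 0.09 = 132.451605 kcal
Total at Species E: 8389.44 + 132.451605 = 8521.891605 kcal

8521.89 kcal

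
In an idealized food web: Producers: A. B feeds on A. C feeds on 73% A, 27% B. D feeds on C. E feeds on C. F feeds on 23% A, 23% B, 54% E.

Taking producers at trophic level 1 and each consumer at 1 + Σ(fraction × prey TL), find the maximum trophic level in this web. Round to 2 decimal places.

3.46

B: 1 + 1 = 2
C: 1 + (0.73×1 + 0.27×2) = 2.27
D: 1 + 2.27 = 3.27
E: 1 + 2.27 = 3.27
F: 1 + (0.23×1 + 0.23×2 + 0.54×3.27) = 3.4558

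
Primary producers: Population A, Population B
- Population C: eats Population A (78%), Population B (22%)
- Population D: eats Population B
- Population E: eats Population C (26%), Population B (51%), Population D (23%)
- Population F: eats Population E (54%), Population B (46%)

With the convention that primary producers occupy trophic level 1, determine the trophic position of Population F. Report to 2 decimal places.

Population C: 1 + (0.78×1 + 0.22×1) = 2
Population D: 1 + 1 = 2
Population E: 1 + (0.26×2 + 0.51×1 + 0.23×2) = 2.49
Population F: 1 + (0.54×2.49 + 0.46×1) = 2.8046

2.80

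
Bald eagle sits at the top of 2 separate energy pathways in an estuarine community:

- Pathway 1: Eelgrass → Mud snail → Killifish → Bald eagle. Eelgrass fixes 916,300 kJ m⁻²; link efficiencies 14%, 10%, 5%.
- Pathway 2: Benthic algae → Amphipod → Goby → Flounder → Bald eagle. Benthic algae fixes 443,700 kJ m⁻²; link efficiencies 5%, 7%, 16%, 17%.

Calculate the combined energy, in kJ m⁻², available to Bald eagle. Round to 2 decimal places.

683.65 kJ m⁻²

Pathway 1: 916300 × 0.14 × 0.1 × 0.05 = 641.41 kJ m⁻²
Pathway 2: 443700 × 0.05 × 0.07 × 0.16 × 0.17 = 42.24024 kJ m⁻²
Total at Bald eagle: 641.41 + 42.24024 = 683.65024 kJ m⁻²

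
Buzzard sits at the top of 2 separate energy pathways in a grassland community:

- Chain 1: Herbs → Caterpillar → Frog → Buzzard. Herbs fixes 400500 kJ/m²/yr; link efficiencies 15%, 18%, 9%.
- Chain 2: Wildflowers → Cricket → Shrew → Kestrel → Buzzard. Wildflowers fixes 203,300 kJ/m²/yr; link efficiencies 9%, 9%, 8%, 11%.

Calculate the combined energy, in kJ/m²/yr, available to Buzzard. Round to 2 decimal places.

987.71 kJ/m²/yr

Chain 1: 400500 × 0.15 × 0.18 × 0.09 = 973.215 kJ/m²/yr
Chain 2: 203300 × 0.09 × 0.09 × 0.08 × 0.11 = 14.491224 kJ/m²/yr
Total at Buzzard: 973.215 + 14.491224 = 987.706224 kJ/m²/yr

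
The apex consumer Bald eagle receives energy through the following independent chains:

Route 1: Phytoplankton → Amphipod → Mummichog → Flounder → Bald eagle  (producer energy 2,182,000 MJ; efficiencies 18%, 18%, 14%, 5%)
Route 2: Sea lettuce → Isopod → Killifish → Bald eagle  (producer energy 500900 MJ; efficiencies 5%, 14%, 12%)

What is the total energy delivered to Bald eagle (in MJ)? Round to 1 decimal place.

Route 1: 2182000 × 0.18 × 0.18 × 0.14 × 0.05 = 494.8776 MJ
Route 2: 500900 × 0.05 × 0.14 × 0.12 = 420.756 MJ
Total at Bald eagle: 494.8776 + 420.756 = 915.6336 MJ

915.6 MJ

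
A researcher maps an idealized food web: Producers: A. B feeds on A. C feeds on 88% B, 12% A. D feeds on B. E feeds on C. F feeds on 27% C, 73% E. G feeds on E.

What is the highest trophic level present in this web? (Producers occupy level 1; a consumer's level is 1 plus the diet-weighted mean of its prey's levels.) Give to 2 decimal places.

4.88

B: 1 + 1 = 2
C: 1 + (0.88×2 + 0.12×1) = 2.88
D: 1 + 2 = 3
E: 1 + 2.88 = 3.88
F: 1 + (0.27×2.88 + 0.73×3.88) = 4.61
G: 1 + 3.88 = 4.88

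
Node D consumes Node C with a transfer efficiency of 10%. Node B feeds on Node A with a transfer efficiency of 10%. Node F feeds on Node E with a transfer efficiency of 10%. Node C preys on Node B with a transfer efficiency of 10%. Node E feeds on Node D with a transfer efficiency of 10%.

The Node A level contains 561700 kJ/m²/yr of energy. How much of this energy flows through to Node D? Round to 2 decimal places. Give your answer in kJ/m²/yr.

Node B: 561700 × 0.1 = 56170 kJ/m²/yr
Node C: 56170 × 0.1 = 5617 kJ/m²/yr
Node D: 5617 × 0.1 = 561.7 kJ/m²/yr

561.70 kJ/m²/yr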